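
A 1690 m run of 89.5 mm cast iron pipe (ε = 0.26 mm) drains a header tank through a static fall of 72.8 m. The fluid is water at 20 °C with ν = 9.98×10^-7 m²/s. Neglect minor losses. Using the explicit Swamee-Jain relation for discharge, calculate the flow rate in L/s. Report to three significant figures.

Q ≈ 10.6 L/s

Swamee-Jain (Type II): Q = -0.965·√(gD⁵h_f/L)·ln[ε/(3.7D) + √(3.17ν²L/(gD³h_f))]
√(gD⁵h_f/L) = √(9.81·0.0895⁵·72.8/1690) = 0.001558
ε/(3.7D) = 7.85×10^-4; √(3.17ν²L/(gD³h_f)) = 1.02×10^-4
Q = -0.965·0.001558·ln(8.872×10^-4) = 0.01056 m³/s
Check: V = 1.68 m/s, Re = 1.51×10^5, f = 0.02704, h_f = 73.4 m ≈ 72.8 m ✓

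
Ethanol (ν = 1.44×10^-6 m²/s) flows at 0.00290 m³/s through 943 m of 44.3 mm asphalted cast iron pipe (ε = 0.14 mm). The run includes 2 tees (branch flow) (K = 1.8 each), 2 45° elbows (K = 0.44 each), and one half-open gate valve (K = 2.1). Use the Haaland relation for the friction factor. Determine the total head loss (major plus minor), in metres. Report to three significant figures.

V = 4Q/(πD²) = 1.881 m/s; V²/2g = 0.1804 m
Re = 5.79×10^4, ε/D = 0.00316 → f = 0.02850 (Haaland)
Major: h_f = f(L/D)·V²/2g = 0.02850·21287·0.1804 = 109.5 m
Minor: ΣK = 6.58; h_m = ΣK·V²/2g = 1.187 m
Total H_L = 109.5 + 1.187 = 110.6 m

H_L ≈ 111 m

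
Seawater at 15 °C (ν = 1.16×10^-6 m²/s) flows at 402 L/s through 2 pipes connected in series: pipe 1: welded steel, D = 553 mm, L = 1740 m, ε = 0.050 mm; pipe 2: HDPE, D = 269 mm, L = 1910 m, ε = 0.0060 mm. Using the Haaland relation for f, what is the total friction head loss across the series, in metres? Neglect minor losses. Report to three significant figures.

H ≈ 210 m

Pipe 1: V = 1.674 m/s, Re = 7.98×10^5, ε/D = 9.04×10^-5, f = 0.01346, h_1 = f(L/D)V²/2g = 6.045 m
Pipe 2: V = 7.073 m/s, Re = 1.64×10^6, ε/D = 2.23×10^-5, f = 0.01126, h_2 = f(L/D)V²/2g = 203.9 m
Series → Q common, losses add: H = Σh = 209.9 m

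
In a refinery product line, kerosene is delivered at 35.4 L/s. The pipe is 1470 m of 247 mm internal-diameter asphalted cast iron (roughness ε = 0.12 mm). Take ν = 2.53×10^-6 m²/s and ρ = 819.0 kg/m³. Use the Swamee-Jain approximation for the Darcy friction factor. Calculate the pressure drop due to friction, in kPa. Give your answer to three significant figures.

V = 4Q/(πD²) = 4·0.0354/(π·0.247²) = 0.7388 m/s
Re = VD/ν = 0.7388·0.247/2.53×10^-6 = 7.21×10^4 → turbulent
ε/D = 0.12/247 = 4.86×10^-4
Swamee-Jain: f = 0.02130
h_f = f(L/D)V²/(2g) = 0.02130·(1470/0.247)·0.7388²/(2·9.81) = 3.526 m
Δp = ρg·h_f = 819.0·9.81·3.526 = 28.33 kPa

Δp ≈ 28.3 kPa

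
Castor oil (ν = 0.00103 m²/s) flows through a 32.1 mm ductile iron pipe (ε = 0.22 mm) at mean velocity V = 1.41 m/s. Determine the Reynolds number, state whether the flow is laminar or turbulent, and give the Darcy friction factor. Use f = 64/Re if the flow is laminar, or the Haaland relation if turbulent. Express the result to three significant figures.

Re ≈ 43.9; laminar; f = 64/Re ≈ 1.46

Re = VD/ν = 1.410·0.0321/0.00103 = 43.9
Re < 2300 → laminar → f = 64/Re = 1.456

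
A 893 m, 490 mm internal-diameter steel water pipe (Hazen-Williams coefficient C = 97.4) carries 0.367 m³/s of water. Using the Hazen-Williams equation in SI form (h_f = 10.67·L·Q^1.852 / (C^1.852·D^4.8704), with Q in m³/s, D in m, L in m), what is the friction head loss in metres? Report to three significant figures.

h_f ≈ 9.97 m

h_f = 10.67·893·0.367^1.852 / (97.4^1.852·0.490^4.8704) = 9.973 m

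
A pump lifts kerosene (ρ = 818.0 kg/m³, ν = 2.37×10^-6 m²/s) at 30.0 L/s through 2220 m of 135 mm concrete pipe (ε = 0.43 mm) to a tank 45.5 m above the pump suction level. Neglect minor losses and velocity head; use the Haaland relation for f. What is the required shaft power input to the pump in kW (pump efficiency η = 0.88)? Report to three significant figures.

V = 4Q/(πD²) = 2.096 m/s; Re = 1.19×10^5; ε/D = 0.00319; f = 0.02762
h_f = f(L/D)V²/2g = 101.7 m
Total head H = z + h_f = 45.5 + 101.7 = 147.2 m
P_hyd = ρgQH = 818.0·9.81·0.0300·147.2 = 35.43 kW
P_shaft = P_hyd/η = 35.43/0.88 = 40.26 kW

P_shaft ≈ 40.3 kW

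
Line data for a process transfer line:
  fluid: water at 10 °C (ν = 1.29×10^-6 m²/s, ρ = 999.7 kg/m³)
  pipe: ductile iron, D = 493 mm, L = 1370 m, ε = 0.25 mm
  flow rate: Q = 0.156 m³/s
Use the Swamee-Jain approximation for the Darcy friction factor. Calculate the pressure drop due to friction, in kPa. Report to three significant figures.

V = 4Q/(πD²) = 4·0.156/(π·0.493²) = 0.8172 m/s
Re = VD/ν = 0.8172·0.493/1.29×10^-6 = 3.12×10^5 → turbulent
ε/D = 0.25/493 = 5.07×10^-4
Swamee-Jain: f = 0.01832
h_f = f(L/D)V²/(2g) = 0.01832·(1370/0.493)·0.8172²/(2·9.81) = 1.733 m
Δp = ρg·h_f = 999.7·9.81·1.733 = 16.99 kPa

Δp ≈ 17.0 kPa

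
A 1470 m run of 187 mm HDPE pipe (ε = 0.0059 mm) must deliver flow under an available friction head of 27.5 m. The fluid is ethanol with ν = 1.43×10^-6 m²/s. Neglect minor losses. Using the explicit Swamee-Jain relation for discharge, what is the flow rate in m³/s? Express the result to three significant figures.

Swamee-Jain (Type II): Q = -0.965·√(gD⁵h_f/L)·ln[ε/(3.7D) + √(3.17ν²L/(gD³h_f))]
√(gD⁵h_f/L) = √(9.81·0.187⁵·27.5/1470) = 0.006478
ε/(3.7D) = 8.53×10^-6; √(3.17ν²L/(gD³h_f)) = 7.35×10^-5
Q = -0.965·0.006478·ln(8.202×10^-5) = 0.05882 m³/s
Check: V = 2.14 m/s, Re = 2.80×10^5, f = 0.01491, h_f = 27.4 m ≈ 27.5 m ✓

Q ≈ 0.0588 m³/s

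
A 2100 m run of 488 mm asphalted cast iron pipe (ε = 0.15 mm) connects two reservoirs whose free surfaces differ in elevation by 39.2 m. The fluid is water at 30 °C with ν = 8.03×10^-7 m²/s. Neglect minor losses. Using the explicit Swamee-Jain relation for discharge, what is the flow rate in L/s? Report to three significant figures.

Q ≈ 638 L/s

Swamee-Jain (Type II): Q = -0.965·√(gD⁵h_f/L)·ln[ε/(3.7D) + √(3.17ν²L/(gD³h_f))]
√(gD⁵h_f/L) = √(9.81·0.488⁵·39.2/2100) = 0.07119
ε/(3.7D) = 8.31×10^-5; √(3.17ν²L/(gD³h_f)) = 9.80×10^-6
Q = -0.965·0.07119·ln(9.288×10^-5) = 0.6378 m³/s
Check: V = 3.41 m/s, Re = 2.07×10^6, f = 0.01545, h_f = 39.4 m ≈ 39.2 m ✓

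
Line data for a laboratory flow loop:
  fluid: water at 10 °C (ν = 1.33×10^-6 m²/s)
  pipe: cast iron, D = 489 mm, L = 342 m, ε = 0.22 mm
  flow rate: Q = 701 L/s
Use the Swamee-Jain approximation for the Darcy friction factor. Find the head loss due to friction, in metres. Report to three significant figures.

h_f ≈ 8.34 m

V = 4Q/(πD²) = 4·0.701/(π·0.489²) = 3.733 m/s
Re = VD/ν = 3.733·0.489/1.33×10^-6 = 1.37×10^6 → turbulent
ε/D = 0.22/489 = 4.50×10^-4
Swamee-Jain: f = 0.01680
h_f = f(L/D)V²/(2g) = 0.01680·(342/0.489)·3.733²/(2·9.81) = 8.343 m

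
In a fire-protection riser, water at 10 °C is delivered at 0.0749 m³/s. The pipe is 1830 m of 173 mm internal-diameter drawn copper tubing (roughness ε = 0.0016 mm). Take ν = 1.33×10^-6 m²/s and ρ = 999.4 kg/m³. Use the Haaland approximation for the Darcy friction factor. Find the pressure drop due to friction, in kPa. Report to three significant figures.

Δp ≈ 730 kPa

V = 4Q/(πD²) = 4·0.0749/(π·0.173²) = 3.186 m/s
Re = VD/ν = 3.186·0.173/1.33×10^-6 = 4.14×10^5 → turbulent
ε/D = 0.0016/173 = 9.25×10^-6
Haaland: f = 0.01360
h_f = f(L/D)V²/(2g) = 0.01360·(1830/0.173)·3.186²/(2·9.81) = 74.47 m
Δp = ρg·h_f = 999.4·9.81·74.47 = 730.1 kPa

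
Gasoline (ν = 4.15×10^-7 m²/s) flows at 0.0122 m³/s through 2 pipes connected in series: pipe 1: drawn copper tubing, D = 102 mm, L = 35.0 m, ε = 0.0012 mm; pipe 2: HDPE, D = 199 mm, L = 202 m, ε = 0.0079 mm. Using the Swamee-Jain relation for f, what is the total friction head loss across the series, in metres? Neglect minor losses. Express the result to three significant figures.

Pipe 1: V = 1.493 m/s, Re = 3.67×10^5, ε/D = 1.18×10^-5, f = 0.01400, h_1 = f(L/D)V²/2g = 0.5459 m
Pipe 2: V = 0.3923 m/s, Re = 1.88×10^5, ε/D = 3.97×10^-5, f = 0.01606, h_2 = f(L/D)V²/2g = 0.1279 m
Series → Q common, losses add: H = Σh = 0.6738 m

H ≈ 0.674 m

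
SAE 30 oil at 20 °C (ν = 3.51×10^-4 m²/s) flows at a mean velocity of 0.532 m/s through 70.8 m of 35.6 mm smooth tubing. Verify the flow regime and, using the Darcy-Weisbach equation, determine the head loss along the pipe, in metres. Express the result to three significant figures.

h_f ≈ 34.0 m

Re = VD/ν = 0.532·0.03560/3.51×10^-4 = 54.0 → laminar (Re < 2300)
f = 64/Re = 1.186
h_f = f(L/D)V²/(2g) = 1.186·(70.8/0.03560)·0.532²/(2·9.81) = 34.03 m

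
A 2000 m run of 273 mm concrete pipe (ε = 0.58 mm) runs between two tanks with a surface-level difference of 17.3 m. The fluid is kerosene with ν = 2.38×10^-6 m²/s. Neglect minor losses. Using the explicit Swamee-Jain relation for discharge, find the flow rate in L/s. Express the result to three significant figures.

Q ≈ 79.9 L/s

Swamee-Jain (Type II): Q = -0.965·√(gD⁵h_f/L)·ln[ε/(3.7D) + √(3.17ν²L/(gD³h_f))]
√(gD⁵h_f/L) = √(9.81·0.273⁵·17.3/2000) = 0.01134
ε/(3.7D) = 5.74×10^-4; √(3.17ν²L/(gD³h_f)) = 1.02×10^-4
Q = -0.965·0.01134·ln(6.762×10^-4) = 0.07990 m³/s
Check: V = 1.36 m/s, Re = 1.57×10^5, f = 0.02507, h_f = 17.4 m ≈ 17.3 m ✓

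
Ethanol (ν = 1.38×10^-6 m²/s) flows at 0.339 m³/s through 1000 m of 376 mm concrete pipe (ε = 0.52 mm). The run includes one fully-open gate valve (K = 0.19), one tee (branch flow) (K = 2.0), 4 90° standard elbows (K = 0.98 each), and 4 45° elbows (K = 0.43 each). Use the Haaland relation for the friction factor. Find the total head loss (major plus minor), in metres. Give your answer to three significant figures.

H_L ≈ 31.0 m

V = 4Q/(πD²) = 3.053 m/s; V²/2g = 0.4751 m
Re = 8.32×10^5, ε/D = 0.00138 → f = 0.02158 (Haaland)
Major: h_f = f(L/D)·V²/2g = 0.02158·2660·0.4751 = 27.26 m
Minor: ΣK = 7.83; h_m = ΣK·V²/2g = 3.720 m
Total H_L = 27.26 + 3.720 = 30.98 m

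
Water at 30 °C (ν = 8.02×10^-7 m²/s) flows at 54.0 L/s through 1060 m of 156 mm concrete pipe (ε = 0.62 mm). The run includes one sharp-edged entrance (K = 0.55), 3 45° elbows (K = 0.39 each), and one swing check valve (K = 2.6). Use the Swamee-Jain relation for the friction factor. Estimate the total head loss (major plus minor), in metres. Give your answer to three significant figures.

V = 4Q/(πD²) = 2.825 m/s; V²/2g = 0.4068 m
Re = 5.50×10^5, ε/D = 0.00397 → f = 0.02866 (Swamee-Jain)
Major: h_f = f(L/D)·V²/2g = 0.02866·6795·0.4068 = 79.23 m
Minor: ΣK = 4.32; h_m = ΣK·V²/2g = 1.757 m
Total H_L = 79.23 + 1.757 = 80.99 m

H_L ≈ 81.0 m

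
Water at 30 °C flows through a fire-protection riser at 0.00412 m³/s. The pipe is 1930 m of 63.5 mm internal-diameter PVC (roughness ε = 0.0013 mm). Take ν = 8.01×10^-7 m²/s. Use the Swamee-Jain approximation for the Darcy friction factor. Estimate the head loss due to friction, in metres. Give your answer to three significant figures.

h_f ≈ 46.9 m

V = 4Q/(πD²) = 4·0.00412/(π·0.0635²) = 1.301 m/s
Re = VD/ν = 1.301·0.0635/8.01×10^-7 = 1.03×10^5 → turbulent
ε/D = 0.0013/63.5 = 2.05×10^-5
Swamee-Jain: f = 0.01788
h_f = f(L/D)V²/(2g) = 0.01788·(1930/0.0635)·1.301²/(2·9.81) = 46.87 m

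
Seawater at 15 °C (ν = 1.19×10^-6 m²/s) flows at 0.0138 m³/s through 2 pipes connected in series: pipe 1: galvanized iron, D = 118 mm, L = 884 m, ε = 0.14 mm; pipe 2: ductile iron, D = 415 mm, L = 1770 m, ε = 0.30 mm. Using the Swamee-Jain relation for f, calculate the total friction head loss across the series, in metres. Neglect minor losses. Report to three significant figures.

Pipe 1: V = 1.262 m/s, Re = 1.25×10^5, ε/D = 0.00119, f = 0.02256, h_1 = f(L/D)V²/2g = 13.72 m
Pipe 2: V = 0.1020 m/s, Re = 3.56×10^4, ε/D = 7.23×10^-4, f = 0.02467, h_2 = f(L/D)V²/2g = 0.05582 m
Series → Q common, losses add: H = Σh = 13.77 m

H ≈ 13.8 m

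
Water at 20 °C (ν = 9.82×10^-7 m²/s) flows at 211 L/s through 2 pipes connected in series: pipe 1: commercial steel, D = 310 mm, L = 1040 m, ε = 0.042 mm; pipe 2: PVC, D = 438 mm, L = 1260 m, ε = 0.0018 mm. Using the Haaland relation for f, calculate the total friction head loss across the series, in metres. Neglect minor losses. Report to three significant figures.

H ≈ 22.3 m

Pipe 1: V = 2.796 m/s, Re = 8.83×10^5, ε/D = 1.35×10^-4, f = 0.01394, h_1 = f(L/D)V²/2g = 18.63 m
Pipe 2: V = 1.400 m/s, Re = 6.25×10^5, ε/D = 4.11×10^-6, f = 0.01261, h_2 = f(L/D)V²/2g = 3.626 m
Series → Q common, losses add: H = Σh = 22.26 m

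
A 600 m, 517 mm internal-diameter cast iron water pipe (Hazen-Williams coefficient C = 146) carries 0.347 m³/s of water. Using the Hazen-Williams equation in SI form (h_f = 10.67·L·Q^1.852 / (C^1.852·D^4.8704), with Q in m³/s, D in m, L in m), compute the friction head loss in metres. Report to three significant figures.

h_f ≈ 2.20 m

h_f = 10.67·600·0.347^1.852 / (146^1.852·0.517^4.8704) = 2.198 m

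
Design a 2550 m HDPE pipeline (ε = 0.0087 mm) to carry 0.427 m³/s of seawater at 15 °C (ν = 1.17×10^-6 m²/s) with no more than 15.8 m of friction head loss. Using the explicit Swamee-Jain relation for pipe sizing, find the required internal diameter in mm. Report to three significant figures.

D ≈ 499 mm

Swamee-Jain (Type III): D = 0.66·[ε^1.25·(LQ²/(gh_f))^4.75 + ν·Q^9.4·(L/(gh_f))^5.2]^0.04
LQ²/(gh_f) = 3.000; L/(gh_f) = 16.45
Term 1 = ε^1.25·(…)^4.75 = 8.72×10^-5; Term 2 = ν·Q^9.4·(…)^5.2 = 8.29×10^-4
D = 0.66·(8.72×10^-5 + 8.29×10^-4)^0.04 = 0.4989 m = 499 mm
Check: V = 2.18 m/s, Re = 9.31×10^5, f = 0.01215, h_f = 15.1 m ≈ 15.8 m ✓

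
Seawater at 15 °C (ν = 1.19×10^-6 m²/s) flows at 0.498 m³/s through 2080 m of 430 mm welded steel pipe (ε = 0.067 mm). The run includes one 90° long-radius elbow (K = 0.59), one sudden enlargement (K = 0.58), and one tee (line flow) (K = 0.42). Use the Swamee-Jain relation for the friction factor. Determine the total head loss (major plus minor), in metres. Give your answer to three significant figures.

H_L ≈ 41.8 m

V = 4Q/(πD²) = 3.429 m/s; V²/2g = 0.5994 m
Re = 1.24×10^6, ε/D = 1.56×10^-4 → f = 0.01407 (Swamee-Jain)
Major: h_f = f(L/D)·V²/2g = 0.01407·4837·0.5994 = 40.80 m
Minor: ΣK = 1.59; h_m = ΣK·V²/2g = 0.9530 m
Total H_L = 40.80 + 0.9530 = 41.75 m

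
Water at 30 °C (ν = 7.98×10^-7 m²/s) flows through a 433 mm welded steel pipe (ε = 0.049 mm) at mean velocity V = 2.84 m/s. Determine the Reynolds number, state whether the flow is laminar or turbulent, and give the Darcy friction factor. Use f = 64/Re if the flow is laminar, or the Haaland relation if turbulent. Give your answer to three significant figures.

Re ≈ 1.54×10^6; turbulent; f ≈ 0.0131

Re = VD/ν = 2.840·0.433/7.98×10^-7 = 1.54×10^6
Re > 4000 → turbulent; ε/D = 1.13×10^-4
Haaland: f = 0.01314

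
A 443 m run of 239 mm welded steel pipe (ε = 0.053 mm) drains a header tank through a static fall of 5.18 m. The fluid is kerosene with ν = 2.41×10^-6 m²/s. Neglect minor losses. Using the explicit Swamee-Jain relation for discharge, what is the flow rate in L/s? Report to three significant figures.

Swamee-Jain (Type II): Q = -0.965·√(gD⁵h_f/L)·ln[ε/(3.7D) + √(3.17ν²L/(gD³h_f))]
√(gD⁵h_f/L) = √(9.81·0.239⁵·5.18/443) = 0.009458
ε/(3.7D) = 5.99×10^-5; √(3.17ν²L/(gD³h_f)) = 1.08×10^-4
Q = -0.965·0.009458·ln(1.684×10^-4) = 0.07931 m³/s
Check: V = 1.77 m/s, Re = 1.75×10^5, f = 0.01758, h_f = 5.19 m ≈ 5.18 m ✓

Q ≈ 79.3 L/s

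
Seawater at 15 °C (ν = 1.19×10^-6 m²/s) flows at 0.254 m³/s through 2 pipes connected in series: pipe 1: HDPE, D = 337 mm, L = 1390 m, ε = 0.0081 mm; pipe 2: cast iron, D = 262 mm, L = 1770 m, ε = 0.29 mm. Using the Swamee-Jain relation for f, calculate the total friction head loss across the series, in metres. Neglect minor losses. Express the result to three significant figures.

Pipe 1: V = 2.848 m/s, Re = 8.06×10^5, ε/D = 2.40×10^-5, f = 0.01254, h_1 = f(L/D)V²/2g = 21.37 m
Pipe 2: V = 4.711 m/s, Re = 1.04×10^6, ε/D = 0.00111, f = 0.02049, h_2 = f(L/D)V²/2g = 156.6 m
Series → Q common, losses add: H = Σh = 178.0 m

H ≈ 178 m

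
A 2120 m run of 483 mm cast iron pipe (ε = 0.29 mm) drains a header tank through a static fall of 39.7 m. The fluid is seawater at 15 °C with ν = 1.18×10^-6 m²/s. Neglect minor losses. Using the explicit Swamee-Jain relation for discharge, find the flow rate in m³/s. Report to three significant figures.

Q ≈ 0.579 m³/s

Swamee-Jain (Type II): Q = -0.965·√(gD⁵h_f/L)·ln[ε/(3.7D) + √(3.17ν²L/(gD³h_f))]
√(gD⁵h_f/L) = √(9.81·0.483⁵·39.7/2120) = 0.06949
ε/(3.7D) = 1.62×10^-4; √(3.17ν²L/(gD³h_f)) = 1.46×10^-5
Q = -0.965·0.06949·ln(1.769×10^-4) = 0.5794 m³/s
Check: V = 3.16 m/s, Re = 1.29×10^6, f = 0.01784, h_f = 39.9 m ≈ 39.7 m ✓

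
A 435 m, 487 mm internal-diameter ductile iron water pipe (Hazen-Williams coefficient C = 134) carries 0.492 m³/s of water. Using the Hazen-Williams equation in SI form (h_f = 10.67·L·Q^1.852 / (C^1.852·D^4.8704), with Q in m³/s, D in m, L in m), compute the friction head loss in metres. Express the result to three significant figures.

h_f ≈ 4.77 m

h_f = 10.67·435·0.492^1.852 / (134^1.852·0.487^4.8704) = 4.771 m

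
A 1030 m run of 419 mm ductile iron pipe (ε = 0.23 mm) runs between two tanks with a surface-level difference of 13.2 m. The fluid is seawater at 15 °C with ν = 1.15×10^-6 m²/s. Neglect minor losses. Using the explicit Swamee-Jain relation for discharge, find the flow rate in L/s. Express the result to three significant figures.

Swamee-Jain (Type II): Q = -0.965·√(gD⁵h_f/L)·ln[ε/(3.7D) + √(3.17ν²L/(gD³h_f))]
√(gD⁵h_f/L) = √(9.81·0.419⁵·13.2/1030) = 0.04029
ε/(3.7D) = 1.48×10^-4; √(3.17ν²L/(gD³h_f)) = 2.13×10^-5
Q = -0.965·0.04029·ln(1.696×10^-4) = 0.3376 m³/s
Check: V = 2.45 m/s, Re = 8.92×10^5, f = 0.01768, h_f = 13.3 m ≈ 13.2 m ✓

Q ≈ 338 L/s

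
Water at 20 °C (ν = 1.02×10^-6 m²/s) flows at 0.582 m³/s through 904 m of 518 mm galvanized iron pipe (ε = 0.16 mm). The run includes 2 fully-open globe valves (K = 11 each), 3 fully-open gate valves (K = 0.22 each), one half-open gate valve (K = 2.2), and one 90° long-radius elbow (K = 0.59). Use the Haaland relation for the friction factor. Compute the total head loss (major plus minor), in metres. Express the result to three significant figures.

V = 4Q/(πD²) = 2.762 m/s; V²/2g = 0.3887 m
Re = 1.40×10^6, ε/D = 3.09×10^-4 → f = 0.01551 (Haaland)
Major: h_f = f(L/D)·V²/2g = 0.01551·1745·0.3887 = 10.52 m
Minor: ΣK = 25.4; h_m = ΣK·V²/2g = 9.893 m
Total H_L = 10.52 + 9.893 = 20.42 m

H_L ≈ 20.4 m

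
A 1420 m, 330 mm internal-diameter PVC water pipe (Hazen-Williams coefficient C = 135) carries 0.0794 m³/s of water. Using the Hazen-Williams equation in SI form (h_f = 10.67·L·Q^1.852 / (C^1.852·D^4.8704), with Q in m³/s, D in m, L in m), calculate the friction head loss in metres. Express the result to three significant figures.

h_f = 10.67·1420·0.0794^1.852 / (135^1.852·0.330^4.8704) = 3.488 m

h_f ≈ 3.49 m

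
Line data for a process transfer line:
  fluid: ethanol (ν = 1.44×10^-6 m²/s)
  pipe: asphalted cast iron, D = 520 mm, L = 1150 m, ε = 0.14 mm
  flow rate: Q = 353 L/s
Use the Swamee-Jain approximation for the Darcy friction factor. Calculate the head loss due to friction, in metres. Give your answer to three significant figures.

V = 4Q/(πD²) = 4·0.353/(π·0.520²) = 1.662 m/s
Re = VD/ν = 1.662·0.520/1.44×10^-6 = 6.00×10^5 → turbulent
ε/D = 0.14/520 = 2.69×10^-4
Swamee-Jain: f = 0.01592
h_f = f(L/D)V²/(2g) = 0.01592·(1150/0.520)·1.662²/(2·9.81) = 4.958 m

h_f ≈ 4.96 m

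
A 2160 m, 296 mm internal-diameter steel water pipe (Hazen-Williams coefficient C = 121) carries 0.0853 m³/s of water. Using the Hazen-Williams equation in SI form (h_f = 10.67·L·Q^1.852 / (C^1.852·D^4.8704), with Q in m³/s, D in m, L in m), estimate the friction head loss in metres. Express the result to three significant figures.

h_f ≈ 12.6 m

h_f = 10.67·2160·0.0853^1.852 / (121^1.852·0.296^4.8704) = 12.60 m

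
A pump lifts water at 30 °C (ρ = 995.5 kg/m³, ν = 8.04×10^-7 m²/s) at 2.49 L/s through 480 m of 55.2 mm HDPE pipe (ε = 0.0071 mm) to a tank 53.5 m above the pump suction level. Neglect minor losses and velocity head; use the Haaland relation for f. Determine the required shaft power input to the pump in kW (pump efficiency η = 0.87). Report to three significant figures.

P_shaft ≈ 1.76 kW

V = 4Q/(πD²) = 1.040 m/s; Re = 7.14×10^4; ε/D = 1.29×10^-4; f = 0.01961
h_f = f(L/D)V²/2g = 9.409 m
Total head H = z + h_f = 53.5 + 9.409 = 62.91 m
P_hyd = ρgQH = 995.5·9.81·0.00249·62.91 = 1.530 kW
P_shaft = P_hyd/η = 1.530/0.87 = 1.758 kW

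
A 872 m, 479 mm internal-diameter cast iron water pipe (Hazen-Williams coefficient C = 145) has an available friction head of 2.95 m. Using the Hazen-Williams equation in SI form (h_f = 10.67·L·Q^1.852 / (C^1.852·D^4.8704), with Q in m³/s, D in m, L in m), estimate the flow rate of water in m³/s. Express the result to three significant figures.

Q ≈ 0.270 m³/s

Rearranging: Q = [h_f·C^1.852·D^4.8704 / (10.67·L)]^(1/1.852)
Q = [2.95·145^1.852·0.479^4.8704 / (10.67·872)]^0.540 = 0.2701 m³/s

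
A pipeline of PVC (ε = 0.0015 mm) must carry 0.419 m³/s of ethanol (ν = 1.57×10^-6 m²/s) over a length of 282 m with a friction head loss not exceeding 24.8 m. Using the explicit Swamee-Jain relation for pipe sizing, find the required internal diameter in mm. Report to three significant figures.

D ≈ 288 mm

Swamee-Jain (Type III): D = 0.66·[ε^1.25·(LQ²/(gh_f))^4.75 + ν·Q^9.4·(L/(gh_f))^5.2]^0.04
LQ²/(gh_f) = 0.2035; L/(gh_f) = 1.159
Term 1 = ε^1.25·(…)^4.75 = 2.73×10^-11; Term 2 = ν·Q^9.4·(…)^5.2 = 9.51×10^-10
D = 0.66·(2.73×10^-11 + 9.51×10^-10)^0.04 = 0.2878 m = 288 mm
Check: V = 6.44 m/s, Re = 1.18×10^6, f = 0.01143, h_f = 23.7 m ≈ 24.8 m ✓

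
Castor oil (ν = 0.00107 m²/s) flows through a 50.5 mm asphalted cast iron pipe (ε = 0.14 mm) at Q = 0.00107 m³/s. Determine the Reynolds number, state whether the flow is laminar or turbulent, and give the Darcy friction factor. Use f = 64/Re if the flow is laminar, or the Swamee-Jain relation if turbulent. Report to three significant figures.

Re ≈ 25.2; laminar; f = 64/Re ≈ 2.54

V = 4Q/(πD²) = 0.5342 m/s
Re = VD/ν = 0.5342·0.0505/0.00107 = 25.2
Re < 2300 → laminar → f = 64/Re = 2.538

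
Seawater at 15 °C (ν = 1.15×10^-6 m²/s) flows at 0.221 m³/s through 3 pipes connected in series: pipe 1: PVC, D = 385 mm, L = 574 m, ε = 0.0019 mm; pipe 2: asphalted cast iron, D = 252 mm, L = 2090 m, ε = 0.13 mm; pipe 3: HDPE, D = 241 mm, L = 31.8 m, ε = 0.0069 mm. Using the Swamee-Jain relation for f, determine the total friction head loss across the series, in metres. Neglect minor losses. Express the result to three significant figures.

Pipe 1: V = 1.898 m/s, Re = 6.36×10^5, ε/D = 4.94×10^-6, f = 0.01264, h_1 = f(L/D)V²/2g = 3.461 m
Pipe 2: V = 4.431 m/s, Re = 9.71×10^5, ε/D = 5.16×10^-4, f = 0.01742, h_2 = f(L/D)V²/2g = 144.6 m
Pipe 3: V = 4.845 m/s, Re = 1.02×10^6, ε/D = 2.86×10^-5, f = 0.01224, h_3 = f(L/D)V²/2g = 1.933 m
Series → Q common, losses add: H = Σh = 150.0 m

H ≈ 150 m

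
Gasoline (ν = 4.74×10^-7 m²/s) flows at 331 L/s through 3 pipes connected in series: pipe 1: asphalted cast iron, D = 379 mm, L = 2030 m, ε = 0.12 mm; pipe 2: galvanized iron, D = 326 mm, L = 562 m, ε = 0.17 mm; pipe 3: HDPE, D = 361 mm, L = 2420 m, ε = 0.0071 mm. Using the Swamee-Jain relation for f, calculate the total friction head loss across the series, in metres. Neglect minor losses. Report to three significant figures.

H ≈ 98.6 m

Pipe 1: V = 2.934 m/s, Re = 2.35×10^6, ε/D = 3.17×10^-4, f = 0.01549, h_1 = f(L/D)V²/2g = 36.41 m
Pipe 2: V = 3.966 m/s, Re = 2.73×10^6, ε/D = 5.21×10^-4, f = 0.01710, h_2 = f(L/D)V²/2g = 23.63 m
Pipe 3: V = 3.234 m/s, Re = 2.46×10^6, ε/D = 1.97×10^-5, f = 0.01080, h_3 = f(L/D)V²/2g = 38.60 m
Series → Q common, losses add: H = Σh = 98.64 m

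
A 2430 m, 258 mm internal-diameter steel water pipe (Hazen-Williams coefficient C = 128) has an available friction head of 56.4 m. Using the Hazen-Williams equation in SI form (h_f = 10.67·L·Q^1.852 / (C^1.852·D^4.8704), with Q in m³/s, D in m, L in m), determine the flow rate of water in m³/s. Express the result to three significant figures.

Q ≈ 0.133 m³/s

Rearranging: Q = [h_f·C^1.852·D^4.8704 / (10.67·L)]^(1/1.852)
Q = [56.4·128^1.852·0.258^4.8704 / (10.67·2430)]^0.540 = 0.1325 m³/s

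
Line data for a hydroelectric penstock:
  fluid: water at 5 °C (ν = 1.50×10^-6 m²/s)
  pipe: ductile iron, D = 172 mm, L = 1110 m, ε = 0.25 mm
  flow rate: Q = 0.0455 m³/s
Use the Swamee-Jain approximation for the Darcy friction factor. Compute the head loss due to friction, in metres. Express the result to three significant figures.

V = 4Q/(πD²) = 4·0.0455/(π·0.172²) = 1.958 m/s
Re = VD/ν = 1.958·0.172/1.50×10^-6 = 2.25×10^5 → turbulent
ε/D = 0.25/172 = 0.00145
Swamee-Jain: f = 0.02270
h_f = f(L/D)V²/(2g) = 0.02270·(1110/0.172)·1.958²/(2·9.81) = 28.64 m

h_f ≈ 28.6 m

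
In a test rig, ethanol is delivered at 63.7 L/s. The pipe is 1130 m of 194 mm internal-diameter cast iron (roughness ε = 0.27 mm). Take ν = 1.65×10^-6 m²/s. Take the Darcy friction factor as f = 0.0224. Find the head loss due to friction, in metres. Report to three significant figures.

V = 4Q/(πD²) = 4·0.0637/(π·0.194²) = 2.155 m/s
h_f = f(L/D)V²/(2g) = 0.02240·(1130/0.194)·2.155²/(2·9.81) = 30.88 m

h_f ≈ 30.9 m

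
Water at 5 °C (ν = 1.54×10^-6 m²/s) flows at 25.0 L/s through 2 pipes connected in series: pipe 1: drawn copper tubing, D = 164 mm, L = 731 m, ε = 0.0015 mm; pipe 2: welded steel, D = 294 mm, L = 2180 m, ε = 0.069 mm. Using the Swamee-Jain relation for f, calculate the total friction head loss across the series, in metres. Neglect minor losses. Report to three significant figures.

H ≈ 6.48 m

Pipe 1: V = 1.183 m/s, Re = 1.26×10^5, ε/D = 9.15×10^-6, f = 0.01709, h_1 = f(L/D)V²/2g = 5.439 m
Pipe 2: V = 0.3683 m/s, Re = 7.03×10^4, ε/D = 2.35×10^-4, f = 0.02035, h_2 = f(L/D)V²/2g = 1.043 m
Series → Q common, losses add: H = Σh = 6.482 m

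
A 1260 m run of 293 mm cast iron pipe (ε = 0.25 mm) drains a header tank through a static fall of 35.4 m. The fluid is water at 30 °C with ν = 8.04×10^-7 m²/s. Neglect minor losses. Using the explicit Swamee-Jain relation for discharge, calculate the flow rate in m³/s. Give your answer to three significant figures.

Q ≈ 0.195 m³/s

Swamee-Jain (Type II): Q = -0.965·√(gD⁵h_f/L)·ln[ε/(3.7D) + √(3.17ν²L/(gD³h_f))]
√(gD⁵h_f/L) = √(9.81·0.293⁵·35.4/1260) = 0.02440
ε/(3.7D) = 2.31×10^-4; √(3.17ν²L/(gD³h_f)) = 1.72×10^-5
Q = -0.965·0.02440·ln(2.478×10^-4) = 0.1955 m³/s
Check: V = 2.90 m/s, Re = 1.06×10^6, f = 0.01931, h_f = 35.6 m ≈ 35.4 m ✓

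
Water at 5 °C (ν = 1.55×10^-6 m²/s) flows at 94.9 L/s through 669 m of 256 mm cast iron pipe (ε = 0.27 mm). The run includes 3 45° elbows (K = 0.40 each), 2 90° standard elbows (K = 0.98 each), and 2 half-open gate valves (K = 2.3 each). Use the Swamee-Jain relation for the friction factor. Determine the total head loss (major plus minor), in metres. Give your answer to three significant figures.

H_L ≈ 10.8 m

V = 4Q/(πD²) = 1.844 m/s; V²/2g = 0.1733 m
Re = 3.05×10^5, ε/D = 0.00105 → f = 0.02096 (Swamee-Jain)
Major: h_f = f(L/D)·V²/2g = 0.02096·2613·0.1733 = 9.489 m
Minor: ΣK = 7.76; h_m = ΣK·V²/2g = 1.344 m
Total H_L = 9.489 + 1.344 = 10.83 m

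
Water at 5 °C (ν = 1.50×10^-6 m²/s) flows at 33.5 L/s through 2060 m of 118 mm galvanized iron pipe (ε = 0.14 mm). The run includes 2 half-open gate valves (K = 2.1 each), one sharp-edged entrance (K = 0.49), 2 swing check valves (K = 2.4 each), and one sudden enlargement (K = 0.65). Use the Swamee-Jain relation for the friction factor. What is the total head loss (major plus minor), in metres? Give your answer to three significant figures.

H_L ≈ 186 m

V = 4Q/(πD²) = 3.063 m/s; V²/2g = 0.4783 m
Re = 2.41×10^5, ε/D = 0.00119 → f = 0.02169 (Swamee-Jain)
Major: h_f = f(L/D)·V²/2g = 0.02169·17458·0.4783 = 181.1 m
Minor: ΣK = 10.1; h_m = ΣK·V²/2g = 4.850 m
Total H_L = 181.1 + 4.850 = 186.0 m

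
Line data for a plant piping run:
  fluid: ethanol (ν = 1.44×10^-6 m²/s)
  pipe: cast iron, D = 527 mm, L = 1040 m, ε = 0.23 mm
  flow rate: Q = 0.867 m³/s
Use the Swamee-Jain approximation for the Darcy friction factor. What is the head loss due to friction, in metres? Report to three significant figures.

h_f ≈ 26.5 m

V = 4Q/(πD²) = 4·0.867/(π·0.527²) = 3.975 m/s
Re = VD/ν = 3.975·0.527/1.44×10^-6 = 1.45×10^6 → turbulent
ε/D = 0.23/527 = 4.36×10^-4
Swamee-Jain: f = 0.01667
h_f = f(L/D)V²/(2g) = 0.01667·(1040/0.527)·3.975²/(2·9.81) = 26.50 m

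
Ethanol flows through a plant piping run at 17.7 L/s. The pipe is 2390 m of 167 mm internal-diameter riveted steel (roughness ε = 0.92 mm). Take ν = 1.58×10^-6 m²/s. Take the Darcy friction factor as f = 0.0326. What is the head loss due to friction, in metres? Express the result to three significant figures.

V = 4Q/(πD²) = 4·0.0177/(π·0.167²) = 0.8081 m/s
h_f = f(L/D)V²/(2g) = 0.03260·(2390/0.167)·0.8081²/(2·9.81) = 15.53 m

h_f ≈ 15.5 m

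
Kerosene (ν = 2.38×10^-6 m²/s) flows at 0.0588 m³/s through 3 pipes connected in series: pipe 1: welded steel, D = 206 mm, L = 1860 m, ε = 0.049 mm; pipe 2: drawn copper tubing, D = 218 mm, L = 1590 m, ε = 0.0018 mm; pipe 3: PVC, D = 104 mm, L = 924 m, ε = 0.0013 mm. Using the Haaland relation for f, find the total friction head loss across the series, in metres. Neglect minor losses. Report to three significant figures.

H ≈ 354 m

Pipe 1: V = 1.764 m/s, Re = 1.53×10^5, ε/D = 2.38×10^-4, f = 0.01774, h_1 = f(L/D)V²/2g = 25.41 m
Pipe 2: V = 1.575 m/s, Re = 1.44×10^5, ε/D = 8.26×10^-6, f = 0.01657, h_2 = f(L/D)V²/2g = 15.29 m
Pipe 3: V = 6.922 m/s, Re = 3.02×10^5, ε/D = 1.25×10^-5, f = 0.01442, h_3 = f(L/D)V²/2g = 312.9 m
Series → Q common, losses add: H = Σh = 353.6 m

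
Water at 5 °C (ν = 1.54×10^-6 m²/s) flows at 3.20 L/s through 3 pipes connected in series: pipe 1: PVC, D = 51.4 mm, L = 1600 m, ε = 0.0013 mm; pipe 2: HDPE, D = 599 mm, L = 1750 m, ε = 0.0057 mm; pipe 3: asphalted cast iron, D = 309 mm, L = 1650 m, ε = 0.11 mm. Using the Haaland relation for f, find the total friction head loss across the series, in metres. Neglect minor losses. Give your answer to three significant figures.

H ≈ 77.9 m

Pipe 1: V = 1.542 m/s, Re = 5.15×10^4, ε/D = 2.53×10^-5, f = 0.02064, h_1 = f(L/D)V²/2g = 77.89 m
Pipe 2: V = 0.01136 m/s, Re = 4420, ε/D = 9.52×10^-6, f = 0.03920, h_2 = f(L/D)V²/2g = 7.526×10^-4 m
Pipe 3: V = 0.04267 m/s, Re = 8560, ε/D = 3.56×10^-4, f = 0.03263, h_3 = f(L/D)V²/2g = 0.01617 m
Series → Q common, losses add: H = Σh = 77.91 m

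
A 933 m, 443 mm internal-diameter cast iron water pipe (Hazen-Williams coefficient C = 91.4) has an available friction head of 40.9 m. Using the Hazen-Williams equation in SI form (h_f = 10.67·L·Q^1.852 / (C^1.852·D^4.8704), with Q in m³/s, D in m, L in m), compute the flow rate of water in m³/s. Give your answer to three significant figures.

Rearranging: Q = [h_f·C^1.852·D^4.8704 / (10.67·L)]^(1/1.852)
Q = [40.9·91.4^1.852·0.443^4.8704 / (10.67·933)]^0.540 = 0.5528 m³/s

Q ≈ 0.553 m³/s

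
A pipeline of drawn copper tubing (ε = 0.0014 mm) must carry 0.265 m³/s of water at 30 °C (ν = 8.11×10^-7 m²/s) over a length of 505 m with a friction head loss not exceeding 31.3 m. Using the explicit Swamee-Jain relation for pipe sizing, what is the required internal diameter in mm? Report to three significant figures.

D ≈ 254 mm

Swamee-Jain (Type III): D = 0.66·[ε^1.25·(LQ²/(gh_f))^4.75 + ν·Q^9.4·(L/(gh_f))^5.2]^0.04
LQ²/(gh_f) = 0.1155; L/(gh_f) = 1.645
Term 1 = ε^1.25·(…)^4.75 = 1.70×10^-12; Term 2 = ν·Q^9.4·(…)^5.2 = 4.08×10^-11
D = 0.66·(1.70×10^-12 + 4.08×10^-11)^0.04 = 0.2539 m = 254 mm
Check: V = 5.23 m/s, Re = 1.64×10^6, f = 0.01089, h_f = 30.2 m ≈ 31.3 m ✓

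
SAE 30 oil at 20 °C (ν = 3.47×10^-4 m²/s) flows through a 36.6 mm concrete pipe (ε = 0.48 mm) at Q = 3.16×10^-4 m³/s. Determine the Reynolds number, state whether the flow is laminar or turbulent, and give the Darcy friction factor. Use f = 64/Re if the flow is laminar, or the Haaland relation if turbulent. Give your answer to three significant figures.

Re ≈ 31.7; laminar; f = 64/Re ≈ 2.02

V = 4Q/(πD²) = 0.3004 m/s
Re = VD/ν = 0.3004·0.0366/3.47×10^-4 = 31.7
Re < 2300 → laminar → f = 64/Re = 2.020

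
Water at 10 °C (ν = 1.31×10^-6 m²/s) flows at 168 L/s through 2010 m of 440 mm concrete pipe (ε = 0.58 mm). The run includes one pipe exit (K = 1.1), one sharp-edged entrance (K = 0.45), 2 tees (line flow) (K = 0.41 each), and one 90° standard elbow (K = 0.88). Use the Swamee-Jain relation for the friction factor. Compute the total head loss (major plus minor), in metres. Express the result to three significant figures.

V = 4Q/(πD²) = 1.105 m/s; V²/2g = 0.06222 m
Re = 3.71×10^5, ε/D = 0.00132 → f = 0.02182 (Swamee-Jain)
Major: h_f = f(L/D)·V²/2g = 0.02182·4568·0.06222 = 6.201 m
Minor: ΣK = 3.25; h_m = ΣK·V²/2g = 0.2022 m
Total H_L = 6.201 + 0.2022 = 6.403 m

H_L ≈ 6.40 m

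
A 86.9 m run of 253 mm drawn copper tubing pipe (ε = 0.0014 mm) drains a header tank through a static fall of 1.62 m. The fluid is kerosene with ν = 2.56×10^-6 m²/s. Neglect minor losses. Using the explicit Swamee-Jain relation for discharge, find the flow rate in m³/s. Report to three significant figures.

Q ≈ 0.124 m³/s

Swamee-Jain (Type II): Q = -0.965·√(gD⁵h_f/L)·ln[ε/(3.7D) + √(3.17ν²L/(gD³h_f))]
√(gD⁵h_f/L) = √(9.81·0.253⁵·1.62/86.9) = 0.01377
ε/(3.7D) = 1.50×10^-6; √(3.17ν²L/(gD³h_f)) = 8.38×10^-5
Q = -0.965·0.01377·ln(8.525×10^-5) = 0.1245 m³/s
Check: V = 2.48 m/s, Re = 2.45×10^5, f = 0.01500, h_f = 1.61 m ≈ 1.62 m ✓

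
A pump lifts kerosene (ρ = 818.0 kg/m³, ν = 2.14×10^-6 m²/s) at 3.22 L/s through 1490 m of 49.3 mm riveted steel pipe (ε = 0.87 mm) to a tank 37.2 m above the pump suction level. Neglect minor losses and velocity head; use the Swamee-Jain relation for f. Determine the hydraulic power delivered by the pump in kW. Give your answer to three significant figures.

V = 4Q/(πD²) = 1.687 m/s; Re = 3.89×10^4; ε/D = 0.0176; f = 0.04790
h_f = f(L/D)V²/2g = 210.0 m
Total head H = z + h_f = 37.2 + 210.0 = 247.2 m
P_hyd = ρgQH = 818.0·9.81·0.00322·247.2 = 6.387 kW

P_hyd ≈ 6.39 kW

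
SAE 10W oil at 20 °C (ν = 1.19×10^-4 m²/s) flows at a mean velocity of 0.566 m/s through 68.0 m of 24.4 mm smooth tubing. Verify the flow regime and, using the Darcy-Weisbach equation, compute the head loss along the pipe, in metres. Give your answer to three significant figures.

h_f ≈ 25.1 m

Re = VD/ν = 0.566·0.02440/1.19×10^-4 = 116 → laminar (Re < 2300)
f = 64/Re = 0.5515
h_f = f(L/D)V²/(2g) = 0.5515·(68.0/0.02440)·0.566²/(2·9.81) = 25.09 m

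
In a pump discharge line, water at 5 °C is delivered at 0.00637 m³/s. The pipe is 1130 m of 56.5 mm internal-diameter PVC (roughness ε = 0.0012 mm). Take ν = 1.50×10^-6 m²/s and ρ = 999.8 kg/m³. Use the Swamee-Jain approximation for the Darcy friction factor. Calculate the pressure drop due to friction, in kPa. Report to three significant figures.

V = 4Q/(πD²) = 4·0.00637/(π·0.0565²) = 2.541 m/s
Re = VD/ν = 2.541·0.0565/1.50×10^-6 = 9.57×10^4 → turbulent
ε/D = 0.0012/56.5 = 2.12×10^-5
Swamee-Jain: f = 0.01815
h_f = f(L/D)V²/(2g) = 0.01815·(1130/0.0565)·2.541²/(2·9.81) = 119.5 m
Δp = ρg·h_f = 999.8·9.81·119.5 = 1172 kPa

Δp ≈ 1170 kPa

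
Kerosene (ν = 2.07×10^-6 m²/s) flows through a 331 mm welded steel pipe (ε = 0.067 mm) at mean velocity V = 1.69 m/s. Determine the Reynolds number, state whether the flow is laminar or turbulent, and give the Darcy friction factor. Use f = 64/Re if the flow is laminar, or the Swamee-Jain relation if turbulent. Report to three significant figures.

Re ≈ 2.70×10^5; turbulent; f ≈ 0.0165

Re = VD/ν = 1.690·0.331/2.07×10^-6 = 2.70×10^5
Re > 4000 → turbulent; ε/D = 2.02×10^-4
Swamee-Jain: f = 0.01652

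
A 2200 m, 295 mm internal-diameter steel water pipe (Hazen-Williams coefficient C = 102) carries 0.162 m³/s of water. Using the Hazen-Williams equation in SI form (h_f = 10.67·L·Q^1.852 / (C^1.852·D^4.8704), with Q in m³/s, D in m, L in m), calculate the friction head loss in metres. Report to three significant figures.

h_f ≈ 58.7 m

h_f = 10.67·2200·0.162^1.852 / (102^1.852·0.295^4.8704) = 58.73 m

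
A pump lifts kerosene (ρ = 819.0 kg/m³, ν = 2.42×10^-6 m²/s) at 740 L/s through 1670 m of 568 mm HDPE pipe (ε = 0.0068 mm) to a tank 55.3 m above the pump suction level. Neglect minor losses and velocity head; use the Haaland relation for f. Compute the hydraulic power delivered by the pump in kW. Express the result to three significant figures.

V = 4Q/(πD²) = 2.920 m/s; Re = 6.85×10^5; ε/D = 1.20×10^-5; f = 0.01253
h_f = f(L/D)V²/2g = 16.01 m
Total head H = z + h_f = 55.3 + 16.01 = 71.31 m
P_hyd = ρgQH = 819.0·9.81·0.740·71.31 = 424.0 kW

P_hyd ≈ 424 kW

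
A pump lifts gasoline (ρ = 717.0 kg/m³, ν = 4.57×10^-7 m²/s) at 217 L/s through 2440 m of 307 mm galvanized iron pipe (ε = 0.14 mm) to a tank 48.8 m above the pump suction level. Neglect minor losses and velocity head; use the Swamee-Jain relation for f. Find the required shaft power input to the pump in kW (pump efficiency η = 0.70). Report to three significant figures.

P_shaft ≈ 233 kW

V = 4Q/(πD²) = 2.932 m/s; Re = 1.97×10^6; ε/D = 4.56×10^-4; f = 0.01671
h_f = f(L/D)V²/2g = 58.19 m
Total head H = z + h_f = 48.8 + 58.19 = 107.0 m
P_hyd = ρgQH = 717.0·9.81·0.217·107.0 = 163.3 kW
P_shaft = P_hyd/η = 163.3/0.70 = 233.3 kW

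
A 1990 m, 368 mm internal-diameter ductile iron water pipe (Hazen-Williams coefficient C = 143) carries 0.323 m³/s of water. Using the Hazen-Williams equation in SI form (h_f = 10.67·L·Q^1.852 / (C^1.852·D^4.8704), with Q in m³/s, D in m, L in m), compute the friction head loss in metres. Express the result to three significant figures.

h_f ≈ 34.7 m

h_f = 10.67·1990·0.323^1.852 / (143^1.852·0.368^4.8704) = 34.74 m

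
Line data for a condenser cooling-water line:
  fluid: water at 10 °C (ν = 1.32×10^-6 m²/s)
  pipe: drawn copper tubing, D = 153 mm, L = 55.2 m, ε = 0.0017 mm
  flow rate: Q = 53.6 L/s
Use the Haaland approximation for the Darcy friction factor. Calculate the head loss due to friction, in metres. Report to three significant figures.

V = 4Q/(πD²) = 4·0.0536/(π·0.153²) = 2.915 m/s
Re = VD/ν = 2.915·0.153/1.32×10^-6 = 3.38×10^5 → turbulent
ε/D = 0.0017/153 = 1.11×10^-5
Haaland: f = 0.01413
h_f = f(L/D)V²/(2g) = 0.01413·(55.2/0.153)·2.915²/(2·9.81) = 2.208 m

h_f ≈ 2.21 m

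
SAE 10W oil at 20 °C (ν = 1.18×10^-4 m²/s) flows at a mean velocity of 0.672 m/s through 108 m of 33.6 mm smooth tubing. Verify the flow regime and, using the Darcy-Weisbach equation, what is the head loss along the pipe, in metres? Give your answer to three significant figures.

h_f ≈ 24.7 m

Re = VD/ν = 0.672·0.03360/1.18×10^-4 = 191 → laminar (Re < 2300)
f = 64/Re = 0.3345
h_f = f(L/D)V²/(2g) = 0.3345·(108/0.03360)·0.672²/(2·9.81) = 24.74 m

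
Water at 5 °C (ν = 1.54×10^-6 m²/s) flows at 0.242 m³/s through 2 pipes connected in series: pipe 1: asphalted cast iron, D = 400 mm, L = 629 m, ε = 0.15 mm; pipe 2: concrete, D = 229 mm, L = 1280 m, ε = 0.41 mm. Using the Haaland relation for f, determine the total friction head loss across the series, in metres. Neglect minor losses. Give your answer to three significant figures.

H ≈ 231 m

Pipe 1: V = 1.926 m/s, Re = 5.00×10^5, ε/D = 3.75×10^-4, f = 0.01673, h_1 = f(L/D)V²/2g = 4.972 m
Pipe 2: V = 5.876 m/s, Re = 8.74×10^5, ε/D = 0.00179, f = 0.02299, h_2 = f(L/D)V²/2g = 226.1 m
Series → Q common, losses add: H = Σh = 231.1 m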